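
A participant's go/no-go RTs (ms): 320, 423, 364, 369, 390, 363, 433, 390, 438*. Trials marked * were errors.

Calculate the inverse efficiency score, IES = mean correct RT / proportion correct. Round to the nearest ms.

Correct trials (n=8): 320, 423, 364, 369, 390, 363, 433, 390
Mean correct RT = 3052/8 = 381.5000 ms
Proportion correct = 8/9
IES = 381.5000 / (8/9) = 429.188 ms

429 ms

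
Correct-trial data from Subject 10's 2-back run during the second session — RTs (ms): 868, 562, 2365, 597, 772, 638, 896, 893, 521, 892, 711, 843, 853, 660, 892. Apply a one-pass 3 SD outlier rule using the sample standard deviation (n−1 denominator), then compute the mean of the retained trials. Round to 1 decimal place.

757.0 ms

n = 15, ΣRT = 12963, M = 864.200
Σ(x−M)² = 2661718.40; s = √(2661718.40/14) = 436.031
Cutoffs: 864.200 ± 3·436.031 → [-443.9, 2172.3]
Outside: 2365 → excluded.
Retained (n=14): Σ = 10598, mean = 10598/14 = 757.000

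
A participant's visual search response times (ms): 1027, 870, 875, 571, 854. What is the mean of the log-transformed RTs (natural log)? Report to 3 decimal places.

6.715

ln(RT): 6.9344, 6.7685, 6.7742, 6.3474, 6.7499
Σ ln(RT) = 33.5744
Mean = 33.5744/5 = 6.71489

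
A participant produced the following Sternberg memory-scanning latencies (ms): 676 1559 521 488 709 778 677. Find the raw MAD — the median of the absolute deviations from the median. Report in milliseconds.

Sorted: 488, 521, 676, 677, 709, 778, 1559 → median = 677
|x − 677|: 1, 882, 156, 189, 32, 101, 0
Sorted deviations: 0, 1, 32, 101, 156, 189, 882 → MAD = 101

101 ms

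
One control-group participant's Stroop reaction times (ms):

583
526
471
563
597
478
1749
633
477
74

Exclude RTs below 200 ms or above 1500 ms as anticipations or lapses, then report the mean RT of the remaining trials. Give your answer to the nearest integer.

Excluded: 74, 1749
Retained (n=8): Σ = 4328
Mean = 4328/8 = 541.0000

541 ms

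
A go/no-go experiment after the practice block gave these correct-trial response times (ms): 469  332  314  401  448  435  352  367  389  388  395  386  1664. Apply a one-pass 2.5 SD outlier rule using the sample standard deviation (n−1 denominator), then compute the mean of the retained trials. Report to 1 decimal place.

n = 13, ΣRT = 6340, M = 487.692
Σ(x−M)² = 1521916.77; s = √(1521916.77/12) = 356.127
Cutoffs: 487.692 ± 2.5·356.127 → [-402.6, 1378.0]
Outside: 1664 → excluded.
Retained (n=12): Σ = 4676, mean = 4676/12 = 389.667

389.7 ms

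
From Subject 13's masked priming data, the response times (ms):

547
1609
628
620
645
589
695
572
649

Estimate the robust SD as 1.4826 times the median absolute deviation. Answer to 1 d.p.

Sorted: 547, 572, 589, 620, 628, 645, 649, 695, 1609 → median = 628
|x − 628| sorted: 0, 8, 17, 21, 39, 56, 67, 81, 981 → MAD = 39
Robust SD ≈ 1.4826 × 39 = 57.821

57.8 ms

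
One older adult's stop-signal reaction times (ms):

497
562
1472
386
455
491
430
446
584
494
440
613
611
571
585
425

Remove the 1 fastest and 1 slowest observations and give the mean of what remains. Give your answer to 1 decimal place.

514.6 ms

Sorted: 386, 425, 430, 440, 446, 455, 491, 494, 497, 562, 571, 584, 585, 611, 613, 1472
Drop lowest 1 (386) and highest 1 (1472)
Remaining (n=14): Σ = 7204, mean = 7204/14 = 514.571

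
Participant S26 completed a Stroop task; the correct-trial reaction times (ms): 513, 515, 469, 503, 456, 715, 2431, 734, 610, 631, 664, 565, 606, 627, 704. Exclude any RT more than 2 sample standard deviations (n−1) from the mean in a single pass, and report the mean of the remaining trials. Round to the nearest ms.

n = 15, ΣRT = 10743, M = 716.200
Σ(x−M)² = 3261268.40; s = √(3261268.40/14) = 482.647
Cutoffs: 716.200 ± 2·482.647 → [-249.1, 1681.5]
Outside: 2431 → excluded.
Retained (n=14): Σ = 8312, mean = 8312/14 = 593.714

594 ms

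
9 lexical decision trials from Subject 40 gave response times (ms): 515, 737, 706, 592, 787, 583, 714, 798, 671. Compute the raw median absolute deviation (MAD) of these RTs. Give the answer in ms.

81 ms

Sorted: 515, 583, 592, 671, 706, 714, 737, 787, 798 → median = 706
|x − 706|: 191, 31, 0, 114, 81, 123, 8, 92, 35
Sorted deviations: 0, 8, 31, 35, 81, 92, 114, 123, 191 → MAD = 81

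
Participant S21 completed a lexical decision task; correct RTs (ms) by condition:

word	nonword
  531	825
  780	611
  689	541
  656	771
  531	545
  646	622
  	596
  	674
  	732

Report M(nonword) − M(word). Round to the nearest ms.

19 ms

M(word) = 3833/6 = 638.833
M(nonword) = 5917/9 = 657.444
Difference = 657.444 − 638.833 = 18.611 ms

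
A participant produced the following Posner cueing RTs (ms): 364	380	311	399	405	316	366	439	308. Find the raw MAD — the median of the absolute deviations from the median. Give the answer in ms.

39 ms

Sorted: 308, 311, 316, 364, 366, 380, 399, 405, 439 → median = 366
|x − 366|: 2, 14, 55, 33, 39, 50, 0, 73, 58
Sorted deviations: 0, 2, 14, 33, 39, 50, 55, 58, 73 → MAD = 39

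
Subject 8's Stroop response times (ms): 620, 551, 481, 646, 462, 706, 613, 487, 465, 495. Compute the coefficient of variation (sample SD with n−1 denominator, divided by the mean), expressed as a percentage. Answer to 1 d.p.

n = 10, Σ = 5526, M = 552.6000
Σ(x−M)² = 69078.400; s = √(69078.400/9) = 87.6092
CV = 87.6092 / 552.6000 = 0.15854 = 15.854%

15.9%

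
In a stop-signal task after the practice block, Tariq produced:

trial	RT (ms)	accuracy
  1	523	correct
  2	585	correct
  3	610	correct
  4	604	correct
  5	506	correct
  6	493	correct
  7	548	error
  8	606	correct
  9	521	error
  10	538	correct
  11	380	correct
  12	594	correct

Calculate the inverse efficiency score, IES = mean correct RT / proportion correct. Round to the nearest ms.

Correct trials (n=10): 523, 585, 610, 604, 506, 493, 606, 538, 380, 594
Mean correct RT = 5439/10 = 543.9000 ms
Proportion correct = 10/12
IES = 543.9000 / (10/12) = 652.680 ms

653 ms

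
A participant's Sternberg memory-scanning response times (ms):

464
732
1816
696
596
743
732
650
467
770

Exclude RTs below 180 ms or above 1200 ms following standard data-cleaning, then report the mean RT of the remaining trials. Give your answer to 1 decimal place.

650.0 ms

Excluded: 1816
Retained (n=9): Σ = 5850
Mean = 5850/9 = 650.0000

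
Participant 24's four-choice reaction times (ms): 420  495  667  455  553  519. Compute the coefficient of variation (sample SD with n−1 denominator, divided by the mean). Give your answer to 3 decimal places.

n = 6, Σ = 3109, M = 518.1667
Σ(x−M)² = 37528.833; s = √(37528.833/5) = 86.6358
CV = 86.6358 / 518.1667 = 0.16720

0.167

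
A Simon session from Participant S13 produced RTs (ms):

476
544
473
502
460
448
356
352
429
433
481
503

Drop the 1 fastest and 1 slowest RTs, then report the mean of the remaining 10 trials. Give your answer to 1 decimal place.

Sorted: 352, 356, 429, 433, 448, 460, 473, 476, 481, 502, 503, 544
Drop lowest 1 (352) and highest 1 (544)
Remaining (n=10): Σ = 4561, mean = 4561/10 = 456.100

456.1 ms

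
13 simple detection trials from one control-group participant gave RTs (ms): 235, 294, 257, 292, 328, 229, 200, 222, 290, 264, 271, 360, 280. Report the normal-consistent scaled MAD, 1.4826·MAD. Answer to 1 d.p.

34.1 ms

Sorted: 200, 222, 229, 235, 257, 264, 271, 280, 290, 292, 294, 328, 360 → median = 271
|x − 271| sorted: 0, 7, 9, 14, 19, 21, 23, 36, 42, 49, 57, 71, 89 → MAD = 23
Robust SD ≈ 1.4826 × 23 = 34.100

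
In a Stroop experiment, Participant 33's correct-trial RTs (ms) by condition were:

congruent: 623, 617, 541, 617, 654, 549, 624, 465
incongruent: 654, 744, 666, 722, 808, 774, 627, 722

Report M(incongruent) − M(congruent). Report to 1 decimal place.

128.4 ms

M(congruent) = 4690/8 = 586.250
M(incongruent) = 5717/8 = 714.625
Difference = 714.625 − 586.250 = 128.375 ms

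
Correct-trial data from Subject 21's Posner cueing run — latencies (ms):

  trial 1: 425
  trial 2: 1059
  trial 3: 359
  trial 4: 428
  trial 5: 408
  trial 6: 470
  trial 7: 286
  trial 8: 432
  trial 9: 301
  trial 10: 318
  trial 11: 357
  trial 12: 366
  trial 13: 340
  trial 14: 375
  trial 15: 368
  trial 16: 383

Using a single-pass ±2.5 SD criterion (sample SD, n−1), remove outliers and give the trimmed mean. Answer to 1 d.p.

n = 16, ΣRT = 6675, M = 417.188
Σ(x−M)² = 476696.44; s = √(476696.44/15) = 178.269
Cutoffs: 417.188 ± 2.5·178.269 → [-28.5, 862.9]
Outside: 1059 → excluded.
Retained (n=15): Σ = 5616, mean = 5616/15 = 374.400

374.4 ms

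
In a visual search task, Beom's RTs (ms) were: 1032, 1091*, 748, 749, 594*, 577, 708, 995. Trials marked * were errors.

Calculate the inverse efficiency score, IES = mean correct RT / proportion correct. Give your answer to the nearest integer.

Correct trials (n=6): 1032, 748, 749, 577, 708, 995
Mean correct RT = 4809/6 = 801.5000 ms
Proportion correct = 6/8
IES = 801.5000 / (6/8) = 1068.667 ms

1069 ms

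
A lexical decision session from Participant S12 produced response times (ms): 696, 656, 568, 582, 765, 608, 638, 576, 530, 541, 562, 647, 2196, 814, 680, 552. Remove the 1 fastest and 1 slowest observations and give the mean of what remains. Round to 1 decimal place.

634.6 ms

Sorted: 530, 541, 552, 562, 568, 576, 582, 608, 638, 647, 656, 680, 696, 765, 814, 2196
Drop lowest 1 (530) and highest 1 (2196)
Remaining (n=14): Σ = 8885, mean = 8885/14 = 634.643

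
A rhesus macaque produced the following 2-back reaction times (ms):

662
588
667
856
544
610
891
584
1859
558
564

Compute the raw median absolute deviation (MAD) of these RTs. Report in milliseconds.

52 ms

Sorted: 544, 558, 564, 584, 588, 610, 662, 667, 856, 891, 1859 → median = 610
|x − 610|: 52, 22, 57, 246, 66, 0, 281, 26, 1249, 52, 46
Sorted deviations: 0, 22, 26, 46, 52, 52, 57, 66, 246, 281, 1249 → MAD = 52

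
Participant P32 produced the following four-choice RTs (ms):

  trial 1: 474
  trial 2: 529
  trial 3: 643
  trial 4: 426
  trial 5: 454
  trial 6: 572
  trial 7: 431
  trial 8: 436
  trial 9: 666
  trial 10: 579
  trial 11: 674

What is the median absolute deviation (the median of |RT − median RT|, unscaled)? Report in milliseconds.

93 ms

Sorted: 426, 431, 436, 454, 474, 529, 572, 579, 643, 666, 674 → median = 529
|x − 529|: 55, 0, 114, 103, 75, 43, 98, 93, 137, 50, 145
Sorted deviations: 0, 43, 50, 55, 75, 93, 98, 103, 114, 137, 145 → MAD = 93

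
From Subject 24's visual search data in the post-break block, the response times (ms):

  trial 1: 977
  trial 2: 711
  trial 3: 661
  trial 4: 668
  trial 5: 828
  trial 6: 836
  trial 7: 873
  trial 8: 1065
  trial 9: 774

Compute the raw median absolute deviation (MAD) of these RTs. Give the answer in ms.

Sorted: 661, 668, 711, 774, 828, 836, 873, 977, 1065 → median = 828
|x − 828|: 149, 117, 167, 160, 0, 8, 45, 237, 54
Sorted deviations: 0, 8, 45, 54, 117, 149, 160, 167, 237 → MAD = 117

117 ms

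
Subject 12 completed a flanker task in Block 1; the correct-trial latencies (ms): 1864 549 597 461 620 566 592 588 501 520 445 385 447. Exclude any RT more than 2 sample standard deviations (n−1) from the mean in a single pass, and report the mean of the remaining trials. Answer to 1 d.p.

n = 13, ΣRT = 8135, M = 625.769
Σ(x−M)² = 1722618.31; s = √(1722618.31/12) = 378.882
Cutoffs: 625.769 ± 2·378.882 → [-132.0, 1383.5]
Outside: 1864 → excluded.
Retained (n=12): Σ = 6271, mean = 6271/12 = 522.583

522.6 ms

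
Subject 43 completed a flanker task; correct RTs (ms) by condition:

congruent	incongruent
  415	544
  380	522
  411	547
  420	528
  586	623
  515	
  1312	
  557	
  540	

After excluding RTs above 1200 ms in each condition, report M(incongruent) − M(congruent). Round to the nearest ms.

congruent: exclude 1312
M(congruent) = 3824/8 = 478.000
M(incongruent) = 2764/5 = 552.800
Difference = 552.800 − 478.000 = 74.800 ms

75 ms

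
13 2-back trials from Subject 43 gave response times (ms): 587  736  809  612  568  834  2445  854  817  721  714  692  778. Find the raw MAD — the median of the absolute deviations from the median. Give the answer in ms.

81 ms

Sorted: 568, 587, 612, 692, 714, 721, 736, 778, 809, 817, 834, 854, 2445 → median = 736
|x − 736|: 149, 0, 73, 124, 168, 98, 1709, 118, 81, 15, 22, 44, 42
Sorted deviations: 0, 15, 22, 42, 44, 73, 81, 98, 118, 124, 149, 168, 1709 → MAD = 81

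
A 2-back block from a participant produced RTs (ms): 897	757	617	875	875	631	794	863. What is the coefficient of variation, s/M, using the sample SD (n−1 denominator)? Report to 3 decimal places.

0.142

n = 8, Σ = 6309, M = 788.6250
Σ(x−M)² = 87527.875; s = √(87527.875/7) = 111.8212
CV = 111.8212 / 788.6250 = 0.14179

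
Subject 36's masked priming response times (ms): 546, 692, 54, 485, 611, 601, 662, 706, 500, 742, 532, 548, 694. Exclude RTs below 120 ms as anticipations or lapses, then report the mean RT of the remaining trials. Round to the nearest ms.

Excluded: 54
Retained (n=12): Σ = 7319
Mean = 7319/12 = 609.9167

610 ms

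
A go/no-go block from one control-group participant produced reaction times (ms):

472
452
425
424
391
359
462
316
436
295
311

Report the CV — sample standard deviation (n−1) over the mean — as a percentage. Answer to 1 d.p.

16.4%

n = 11, Σ = 4343, M = 394.8182
Σ(x−M)² = 41697.636; s = √(41697.636/10) = 64.5737
CV = 64.5737 / 394.8182 = 0.16355 = 16.355%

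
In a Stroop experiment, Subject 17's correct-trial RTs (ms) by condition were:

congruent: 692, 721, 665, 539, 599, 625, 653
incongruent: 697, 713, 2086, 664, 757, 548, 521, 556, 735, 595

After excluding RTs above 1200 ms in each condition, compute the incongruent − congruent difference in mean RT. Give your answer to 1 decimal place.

0.9 ms

incongruent: exclude 2086
M(congruent) = 4494/7 = 642.000
M(incongruent) = 5786/9 = 642.889
Difference = 642.889 − 642.000 = 0.889 ms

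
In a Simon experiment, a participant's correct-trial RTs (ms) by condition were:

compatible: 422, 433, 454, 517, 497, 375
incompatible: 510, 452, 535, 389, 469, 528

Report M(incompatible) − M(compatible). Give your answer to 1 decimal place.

M(compatible) = 2698/6 = 449.667
M(incompatible) = 2883/6 = 480.500
Difference = 480.500 − 449.667 = 30.833 ms

30.8 ms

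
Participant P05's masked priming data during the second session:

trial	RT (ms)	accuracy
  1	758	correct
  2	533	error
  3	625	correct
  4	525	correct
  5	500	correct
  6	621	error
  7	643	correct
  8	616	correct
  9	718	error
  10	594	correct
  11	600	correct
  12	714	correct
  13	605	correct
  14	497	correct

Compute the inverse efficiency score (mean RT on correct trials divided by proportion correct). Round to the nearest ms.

Correct trials (n=11): 758, 625, 525, 500, 643, 616, 594, 600, 714, 605, 497
Mean correct RT = 6677/11 = 607.0000 ms
Proportion correct = 11/14
IES = 607.0000 / (11/14) = 772.545 ms

773 ms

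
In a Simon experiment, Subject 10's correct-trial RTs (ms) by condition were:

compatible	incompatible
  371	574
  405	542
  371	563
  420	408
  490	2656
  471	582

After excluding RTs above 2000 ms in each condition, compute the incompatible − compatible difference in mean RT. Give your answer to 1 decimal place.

incompatible: exclude 2656
M(compatible) = 2528/6 = 421.333
M(incompatible) = 2669/5 = 533.800
Difference = 533.800 − 421.333 = 112.467 ms

112.5 ms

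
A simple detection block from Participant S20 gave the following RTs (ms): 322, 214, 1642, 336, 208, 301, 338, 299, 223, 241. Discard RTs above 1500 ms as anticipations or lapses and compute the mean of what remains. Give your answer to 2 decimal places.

275.78 ms

Excluded: 1642
Retained (n=9): Σ = 2482
Mean = 2482/9 = 275.7778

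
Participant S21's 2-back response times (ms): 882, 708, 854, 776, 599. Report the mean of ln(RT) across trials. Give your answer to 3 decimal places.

6.629

ln(RT): 6.7822, 6.5624, 6.7499, 6.6542, 6.3953
Σ ln(RT) = 33.1440
Mean = 33.1440/5 = 6.62880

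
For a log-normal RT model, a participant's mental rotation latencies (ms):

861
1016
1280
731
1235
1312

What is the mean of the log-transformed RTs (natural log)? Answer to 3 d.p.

6.955

ln(RT): 6.7581, 6.9236, 7.1546, 6.5944, 7.1188, 7.1793
Σ ln(RT) = 41.7289
Mean = 41.7289/6 = 6.95481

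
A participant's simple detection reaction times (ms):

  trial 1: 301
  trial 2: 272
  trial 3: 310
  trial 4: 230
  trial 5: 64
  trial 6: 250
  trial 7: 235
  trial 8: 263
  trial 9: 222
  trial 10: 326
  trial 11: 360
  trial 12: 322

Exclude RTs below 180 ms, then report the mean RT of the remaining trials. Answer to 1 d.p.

281.0 ms

Excluded: 64
Retained (n=11): Σ = 3091
Mean = 3091/11 = 281.0000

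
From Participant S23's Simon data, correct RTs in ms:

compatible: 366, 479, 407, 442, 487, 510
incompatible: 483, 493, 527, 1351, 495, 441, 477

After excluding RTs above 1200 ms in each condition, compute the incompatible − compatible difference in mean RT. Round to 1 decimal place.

37.5 ms

incompatible: exclude 1351
M(compatible) = 2691/6 = 448.500
M(incompatible) = 2916/6 = 486.000
Difference = 486.000 − 448.500 = 37.500 ms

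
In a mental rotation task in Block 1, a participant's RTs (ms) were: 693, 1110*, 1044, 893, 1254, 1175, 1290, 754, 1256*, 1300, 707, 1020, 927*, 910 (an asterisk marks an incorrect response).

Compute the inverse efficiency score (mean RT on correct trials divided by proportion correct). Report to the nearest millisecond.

1277 ms

Correct trials (n=11): 693, 1044, 893, 1254, 1175, 1290, 754, 1300, 707, 1020, 910
Mean correct RT = 11040/11 = 1003.6364 ms
Proportion correct = 11/14
IES = 1003.6364 / (11/14) = 1277.355 ms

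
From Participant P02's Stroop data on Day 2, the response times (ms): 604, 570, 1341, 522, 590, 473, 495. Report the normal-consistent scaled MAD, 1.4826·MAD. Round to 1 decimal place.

71.2 ms

Sorted: 473, 495, 522, 570, 590, 604, 1341 → median = 570
|x − 570| sorted: 0, 20, 34, 48, 75, 97, 771 → MAD = 48
Robust SD ≈ 1.4826 × 48 = 71.165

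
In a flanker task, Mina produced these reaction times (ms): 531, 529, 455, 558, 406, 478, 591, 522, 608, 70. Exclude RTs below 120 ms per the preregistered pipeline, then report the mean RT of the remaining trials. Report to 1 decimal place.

519.8 ms

Excluded: 70
Retained (n=9): Σ = 4678
Mean = 4678/9 = 519.7778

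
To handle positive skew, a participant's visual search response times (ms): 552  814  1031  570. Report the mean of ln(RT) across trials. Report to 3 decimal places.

6.575

ln(RT): 6.3135, 6.7020, 6.9383, 6.3456
Σ ln(RT) = 26.2994
Mean = 26.2994/4 = 6.57486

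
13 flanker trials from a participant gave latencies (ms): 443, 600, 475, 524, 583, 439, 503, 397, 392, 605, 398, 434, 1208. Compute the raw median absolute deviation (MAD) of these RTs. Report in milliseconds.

77 ms

Sorted: 392, 397, 398, 434, 439, 443, 475, 503, 524, 583, 600, 605, 1208 → median = 475
|x − 475|: 32, 125, 0, 49, 108, 36, 28, 78, 83, 130, 77, 41, 733
Sorted deviations: 0, 28, 32, 36, 41, 49, 77, 78, 83, 108, 125, 130, 733 → MAD = 77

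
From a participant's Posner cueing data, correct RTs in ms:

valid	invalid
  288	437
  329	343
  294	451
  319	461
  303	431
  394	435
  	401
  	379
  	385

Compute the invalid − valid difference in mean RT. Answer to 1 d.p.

M(valid) = 1927/6 = 321.167
M(invalid) = 3723/9 = 413.667
Difference = 413.667 − 321.167 = 92.500 ms

92.5 ms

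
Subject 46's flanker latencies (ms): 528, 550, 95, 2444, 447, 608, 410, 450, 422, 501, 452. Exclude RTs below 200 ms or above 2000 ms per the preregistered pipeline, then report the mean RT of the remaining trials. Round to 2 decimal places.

Excluded: 95, 2444
Retained (n=9): Σ = 4368
Mean = 4368/9 = 485.3333

485.33 ms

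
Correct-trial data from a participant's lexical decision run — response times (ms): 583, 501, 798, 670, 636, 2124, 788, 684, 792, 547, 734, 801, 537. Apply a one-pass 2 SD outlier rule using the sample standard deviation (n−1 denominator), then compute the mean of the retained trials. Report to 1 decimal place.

672.6 ms

n = 13, ΣRT = 10195, M = 784.231
Σ(x−M)² = 2081232.31; s = √(2081232.31/12) = 416.457
Cutoffs: 784.231 ± 2·416.457 → [-48.7, 1617.1]
Outside: 2124 → excluded.
Retained (n=12): Σ = 8071, mean = 8071/12 = 672.583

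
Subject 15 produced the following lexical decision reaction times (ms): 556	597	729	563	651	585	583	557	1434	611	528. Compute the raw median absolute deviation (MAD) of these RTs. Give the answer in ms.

Sorted: 528, 556, 557, 563, 583, 585, 597, 611, 651, 729, 1434 → median = 585
|x − 585|: 29, 12, 144, 22, 66, 0, 2, 28, 849, 26, 57
Sorted deviations: 0, 2, 12, 22, 26, 28, 29, 57, 66, 144, 849 → MAD = 28

28 ms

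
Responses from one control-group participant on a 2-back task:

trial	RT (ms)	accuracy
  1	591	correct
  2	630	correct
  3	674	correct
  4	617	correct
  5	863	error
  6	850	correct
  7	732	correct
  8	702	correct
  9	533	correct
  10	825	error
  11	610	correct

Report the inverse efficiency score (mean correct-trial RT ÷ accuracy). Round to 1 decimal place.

806.5 ms

Correct trials (n=9): 591, 630, 674, 617, 850, 732, 702, 533, 610
Mean correct RT = 5939/9 = 659.8889 ms
Proportion correct = 9/11
IES = 659.8889 / (9/11) = 806.531 ms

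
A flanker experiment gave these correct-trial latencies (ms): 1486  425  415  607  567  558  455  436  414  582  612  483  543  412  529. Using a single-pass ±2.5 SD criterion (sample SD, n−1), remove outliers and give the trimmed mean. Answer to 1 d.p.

502.7 ms

n = 15, ΣRT = 8524, M = 568.267
Σ(x−M)² = 977950.93; s = √(977950.93/14) = 264.298
Cutoffs: 568.267 ± 2.5·264.298 → [-92.5, 1229.0]
Outside: 1486 → excluded.
Retained (n=14): Σ = 7038, mean = 7038/14 = 502.714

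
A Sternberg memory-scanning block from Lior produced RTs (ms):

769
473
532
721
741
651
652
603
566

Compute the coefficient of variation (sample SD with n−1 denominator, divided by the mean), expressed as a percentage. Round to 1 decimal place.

15.7%

n = 9, Σ = 5708, M = 634.2222
Σ(x−M)² = 79765.556; s = √(79765.556/8) = 99.8534
CV = 99.8534 / 634.2222 = 0.15744 = 15.744%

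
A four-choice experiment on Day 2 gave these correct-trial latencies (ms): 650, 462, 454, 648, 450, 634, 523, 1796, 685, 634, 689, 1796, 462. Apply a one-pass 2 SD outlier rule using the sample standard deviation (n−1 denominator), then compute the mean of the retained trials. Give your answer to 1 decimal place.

571.9 ms

n = 13, ΣRT = 9883, M = 760.231
Σ(x−M)² = 2637166.31; s = √(2637166.31/12) = 468.790
Cutoffs: 760.231 ± 2·468.790 → [-177.3, 1697.8]
Outside: 1796, 1796 → excluded.
Retained (n=11): Σ = 6291, mean = 6291/11 = 571.909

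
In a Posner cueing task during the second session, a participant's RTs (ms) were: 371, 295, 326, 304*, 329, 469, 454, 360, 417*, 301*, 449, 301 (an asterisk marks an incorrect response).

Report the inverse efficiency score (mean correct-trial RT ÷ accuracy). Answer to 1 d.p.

496.9 ms

Correct trials (n=9): 371, 295, 326, 329, 469, 454, 360, 449, 301
Mean correct RT = 3354/9 = 372.6667 ms
Proportion correct = 9/12
IES = 372.6667 / (9/12) = 496.889 ms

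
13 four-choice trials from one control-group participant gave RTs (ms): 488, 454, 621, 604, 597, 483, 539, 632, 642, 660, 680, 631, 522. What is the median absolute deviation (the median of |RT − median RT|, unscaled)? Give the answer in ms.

56 ms

Sorted: 454, 483, 488, 522, 539, 597, 604, 621, 631, 632, 642, 660, 680 → median = 604
|x − 604|: 116, 150, 17, 0, 7, 121, 65, 28, 38, 56, 76, 27, 82
Sorted deviations: 0, 7, 17, 27, 28, 38, 56, 65, 76, 82, 116, 121, 150 → MAD = 56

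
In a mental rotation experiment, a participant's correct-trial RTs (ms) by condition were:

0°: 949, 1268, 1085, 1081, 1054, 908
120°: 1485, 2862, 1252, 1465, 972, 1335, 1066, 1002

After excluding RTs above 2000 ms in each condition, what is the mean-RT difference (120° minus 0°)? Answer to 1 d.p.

167.8 ms

120°: exclude 2862
M(0°) = 6345/6 = 1057.500
M(120°) = 8577/7 = 1225.286
Difference = 1225.286 − 1057.500 = 167.786 ms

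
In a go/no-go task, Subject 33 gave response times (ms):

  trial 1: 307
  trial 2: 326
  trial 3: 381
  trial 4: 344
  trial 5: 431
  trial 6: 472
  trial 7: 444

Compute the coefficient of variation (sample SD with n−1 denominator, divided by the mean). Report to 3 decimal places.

0.165

n = 7, Σ = 2705, M = 386.4286
Σ(x−M)² = 24413.714; s = √(24413.714/6) = 63.7883
CV = 63.7883 / 386.4286 = 0.16507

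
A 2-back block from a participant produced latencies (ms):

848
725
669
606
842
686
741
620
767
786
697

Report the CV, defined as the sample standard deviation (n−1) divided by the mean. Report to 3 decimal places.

0.111

n = 11, Σ = 7987, M = 726.0909
Σ(x−M)² = 65172.909; s = √(65172.909/10) = 80.7297
CV = 80.7297 / 726.0909 = 0.11118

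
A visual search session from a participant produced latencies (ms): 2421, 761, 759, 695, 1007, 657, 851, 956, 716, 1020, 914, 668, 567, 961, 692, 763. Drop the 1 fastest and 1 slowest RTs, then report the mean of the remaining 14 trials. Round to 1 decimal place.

Sorted: 567, 657, 668, 692, 695, 716, 759, 761, 763, 851, 914, 956, 961, 1007, 1020, 2421
Drop lowest 1 (567) and highest 1 (2421)
Remaining (n=14): Σ = 11420, mean = 11420/14 = 815.714

815.7 ms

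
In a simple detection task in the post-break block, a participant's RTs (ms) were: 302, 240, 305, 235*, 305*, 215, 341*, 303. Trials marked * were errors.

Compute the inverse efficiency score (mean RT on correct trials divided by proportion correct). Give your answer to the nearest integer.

437 ms

Correct trials (n=5): 302, 240, 305, 215, 303
Mean correct RT = 1365/5 = 273.0000 ms
Proportion correct = 5/8
IES = 273.0000 / (5/8) = 436.800 ms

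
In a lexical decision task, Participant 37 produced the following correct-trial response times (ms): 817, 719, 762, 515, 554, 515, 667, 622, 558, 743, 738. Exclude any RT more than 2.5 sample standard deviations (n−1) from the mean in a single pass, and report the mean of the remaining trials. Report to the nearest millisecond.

n = 11, ΣRT = 7210, M = 655.455
Σ(x−M)² = 116462.73; s = √(116462.73/10) = 107.918
Cutoffs: 655.455 ± 2.5·107.918 → [385.7, 925.2]
No RTs fall outside the cutoffs; all 11 retained. Mean = 7210/11 = 655.455

655 ms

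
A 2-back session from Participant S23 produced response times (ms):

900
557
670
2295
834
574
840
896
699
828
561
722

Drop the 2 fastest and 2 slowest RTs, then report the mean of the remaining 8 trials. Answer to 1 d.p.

Sorted: 557, 561, 574, 670, 699, 722, 828, 834, 840, 896, 900, 2295
Drop lowest 2 (557, 561) and highest 2 (900, 2295)
Remaining (n=8): Σ = 6063, mean = 6063/8 = 757.875

757.9 ms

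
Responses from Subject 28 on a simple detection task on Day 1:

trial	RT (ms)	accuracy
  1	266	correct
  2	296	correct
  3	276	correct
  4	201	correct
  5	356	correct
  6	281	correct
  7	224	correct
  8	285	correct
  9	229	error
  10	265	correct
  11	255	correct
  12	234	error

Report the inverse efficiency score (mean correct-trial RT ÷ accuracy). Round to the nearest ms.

Correct trials (n=10): 266, 296, 276, 201, 356, 281, 224, 285, 265, 255
Mean correct RT = 2705/10 = 270.5000 ms
Proportion correct = 10/12
IES = 270.5000 / (10/12) = 324.600 ms

325 ms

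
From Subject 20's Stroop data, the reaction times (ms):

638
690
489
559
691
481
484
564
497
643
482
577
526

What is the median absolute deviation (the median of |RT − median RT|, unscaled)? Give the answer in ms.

75 ms

Sorted: 481, 482, 484, 489, 497, 526, 559, 564, 577, 638, 643, 690, 691 → median = 559
|x − 559|: 79, 131, 70, 0, 132, 78, 75, 5, 62, 84, 77, 18, 33
Sorted deviations: 0, 5, 18, 33, 62, 70, 75, 77, 78, 79, 84, 131, 132 → MAD = 75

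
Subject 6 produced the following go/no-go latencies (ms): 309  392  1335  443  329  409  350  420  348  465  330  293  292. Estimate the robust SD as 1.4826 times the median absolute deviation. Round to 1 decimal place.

Sorted: 292, 293, 309, 329, 330, 348, 350, 392, 409, 420, 443, 465, 1335 → median = 350
|x − 350| sorted: 0, 2, 20, 21, 41, 42, 57, 58, 59, 70, 93, 115, 985 → MAD = 57
Robust SD ≈ 1.4826 × 57 = 84.508

84.5 ms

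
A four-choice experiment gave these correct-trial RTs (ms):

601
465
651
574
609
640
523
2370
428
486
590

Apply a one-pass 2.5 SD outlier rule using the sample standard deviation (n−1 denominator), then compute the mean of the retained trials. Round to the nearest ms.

n = 11, ΣRT = 7937, M = 721.545
Σ(x−M)² = 3042186.73; s = √(3042186.73/10) = 551.560
Cutoffs: 721.545 ± 2.5·551.560 → [-657.4, 2100.4]
Outside: 2370 → excluded.
Retained (n=10): Σ = 5567, mean = 5567/10 = 556.700

557 ms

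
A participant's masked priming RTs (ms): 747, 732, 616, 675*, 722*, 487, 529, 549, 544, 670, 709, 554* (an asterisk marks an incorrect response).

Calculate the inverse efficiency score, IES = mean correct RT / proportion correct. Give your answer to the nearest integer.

827 ms

Correct trials (n=9): 747, 732, 616, 487, 529, 549, 544, 670, 709
Mean correct RT = 5583/9 = 620.3333 ms
Proportion correct = 9/12
IES = 620.3333 / (9/12) = 827.111 ms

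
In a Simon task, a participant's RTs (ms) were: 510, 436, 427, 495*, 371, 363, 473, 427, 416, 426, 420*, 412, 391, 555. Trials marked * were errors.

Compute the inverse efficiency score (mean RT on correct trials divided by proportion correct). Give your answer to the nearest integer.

Correct trials (n=12): 510, 436, 427, 371, 363, 473, 427, 416, 426, 412, 391, 555
Mean correct RT = 5207/12 = 433.9167 ms
Proportion correct = 12/14
IES = 433.9167 / (12/14) = 506.236 ms

506 ms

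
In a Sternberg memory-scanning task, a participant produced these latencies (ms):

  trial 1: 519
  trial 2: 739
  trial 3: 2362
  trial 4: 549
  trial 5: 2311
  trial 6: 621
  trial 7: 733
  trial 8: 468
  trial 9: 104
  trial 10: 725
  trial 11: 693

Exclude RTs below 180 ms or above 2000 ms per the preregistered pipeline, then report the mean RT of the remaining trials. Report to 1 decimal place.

Excluded: 104, 2311, 2362
Retained (n=8): Σ = 5047
Mean = 5047/8 = 630.8750

630.9 ms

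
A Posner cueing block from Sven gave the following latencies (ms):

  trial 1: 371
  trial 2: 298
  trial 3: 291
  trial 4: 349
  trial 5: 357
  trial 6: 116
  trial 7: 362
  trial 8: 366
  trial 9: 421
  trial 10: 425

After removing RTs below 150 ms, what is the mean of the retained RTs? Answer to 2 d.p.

Excluded: 116
Retained (n=9): Σ = 3240
Mean = 3240/9 = 360.0000

360.00 ms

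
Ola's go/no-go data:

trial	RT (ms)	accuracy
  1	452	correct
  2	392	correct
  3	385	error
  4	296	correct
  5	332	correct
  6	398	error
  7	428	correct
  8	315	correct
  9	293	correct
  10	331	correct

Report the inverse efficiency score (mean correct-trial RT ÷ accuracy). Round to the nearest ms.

Correct trials (n=8): 452, 392, 296, 332, 428, 315, 293, 331
Mean correct RT = 2839/8 = 354.8750 ms
Proportion correct = 8/10
IES = 354.8750 / (8/10) = 443.594 ms

444 ms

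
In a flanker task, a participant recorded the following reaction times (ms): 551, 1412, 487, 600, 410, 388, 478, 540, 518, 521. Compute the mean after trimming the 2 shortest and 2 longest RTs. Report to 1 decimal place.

515.8 ms

Sorted: 388, 410, 478, 487, 518, 521, 540, 551, 600, 1412
Drop lowest 2 (388, 410) and highest 2 (600, 1412)
Remaining (n=6): Σ = 3095, mean = 3095/6 = 515.833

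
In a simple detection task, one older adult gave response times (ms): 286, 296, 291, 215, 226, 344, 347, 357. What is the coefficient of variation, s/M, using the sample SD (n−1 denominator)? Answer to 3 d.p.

n = 8, Σ = 2362, M = 295.2500
Σ(x−M)² = 20207.500; s = √(20207.500/7) = 53.7288
CV = 53.7288 / 295.2500 = 0.18198

0.182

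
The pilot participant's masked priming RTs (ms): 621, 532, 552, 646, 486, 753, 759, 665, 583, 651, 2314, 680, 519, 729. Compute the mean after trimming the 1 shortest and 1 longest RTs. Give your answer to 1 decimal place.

Sorted: 486, 519, 532, 552, 583, 621, 646, 651, 665, 680, 729, 753, 759, 2314
Drop lowest 1 (486) and highest 1 (2314)
Remaining (n=12): Σ = 7690, mean = 7690/12 = 640.833

640.8 ms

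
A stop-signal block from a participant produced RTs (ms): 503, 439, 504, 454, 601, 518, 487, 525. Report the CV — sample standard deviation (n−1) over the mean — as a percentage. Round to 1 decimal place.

n = 8, Σ = 4031, M = 503.8750
Σ(x−M)² = 17060.875; s = √(17060.875/7) = 49.3687
CV = 49.3687 / 503.8750 = 0.09798 = 9.798%

9.8%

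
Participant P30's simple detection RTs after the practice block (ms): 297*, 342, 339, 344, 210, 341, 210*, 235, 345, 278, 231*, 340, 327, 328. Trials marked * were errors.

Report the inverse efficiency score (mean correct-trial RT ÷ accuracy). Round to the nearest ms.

Correct trials (n=11): 342, 339, 344, 210, 341, 235, 345, 278, 340, 327, 328
Mean correct RT = 3429/11 = 311.7273 ms
Proportion correct = 11/14
IES = 311.7273 / (11/14) = 396.744 ms

397 ms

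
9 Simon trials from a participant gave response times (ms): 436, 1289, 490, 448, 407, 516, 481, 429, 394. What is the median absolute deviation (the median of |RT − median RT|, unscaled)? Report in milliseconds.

41 ms

Sorted: 394, 407, 429, 436, 448, 481, 490, 516, 1289 → median = 448
|x − 448|: 12, 841, 42, 0, 41, 68, 33, 19, 54
Sorted deviations: 0, 12, 19, 33, 41, 42, 54, 68, 841 → MAD = 41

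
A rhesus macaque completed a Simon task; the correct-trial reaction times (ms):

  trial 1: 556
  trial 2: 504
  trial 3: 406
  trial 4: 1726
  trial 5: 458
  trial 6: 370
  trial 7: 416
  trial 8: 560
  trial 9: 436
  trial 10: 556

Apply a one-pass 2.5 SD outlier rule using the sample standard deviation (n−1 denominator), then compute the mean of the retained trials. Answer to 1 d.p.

n = 10, ΣRT = 5988, M = 598.800
Σ(x−M)² = 1454001.60; s = √(1454001.60/9) = 401.940
Cutoffs: 598.800 ± 2.5·401.940 → [-406.0, 1603.6]
Outside: 1726 → excluded.
Retained (n=9): Σ = 4262, mean = 4262/9 = 473.556

473.6 ms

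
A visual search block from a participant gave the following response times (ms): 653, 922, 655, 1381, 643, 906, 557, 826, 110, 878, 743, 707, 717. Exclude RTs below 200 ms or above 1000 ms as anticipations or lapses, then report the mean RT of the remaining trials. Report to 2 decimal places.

746.09 ms

Excluded: 110, 1381
Retained (n=11): Σ = 8207
Mean = 8207/11 = 746.0909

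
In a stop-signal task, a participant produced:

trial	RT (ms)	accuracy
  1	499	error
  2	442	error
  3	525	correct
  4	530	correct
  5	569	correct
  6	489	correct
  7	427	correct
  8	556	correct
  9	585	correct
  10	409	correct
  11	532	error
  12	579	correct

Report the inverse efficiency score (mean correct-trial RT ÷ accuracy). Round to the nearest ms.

692 ms

Correct trials (n=9): 525, 530, 569, 489, 427, 556, 585, 409, 579
Mean correct RT = 4669/9 = 518.7778 ms
Proportion correct = 9/12
IES = 518.7778 / (9/12) = 691.704 ms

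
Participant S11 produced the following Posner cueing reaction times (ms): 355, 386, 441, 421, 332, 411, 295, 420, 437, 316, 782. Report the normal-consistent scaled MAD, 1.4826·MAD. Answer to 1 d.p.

44.5 ms

Sorted: 295, 316, 332, 355, 386, 411, 420, 421, 437, 441, 782 → median = 411
|x − 411| sorted: 0, 9, 10, 25, 26, 30, 56, 79, 95, 116, 371 → MAD = 30
Robust SD ≈ 1.4826 × 30 = 44.478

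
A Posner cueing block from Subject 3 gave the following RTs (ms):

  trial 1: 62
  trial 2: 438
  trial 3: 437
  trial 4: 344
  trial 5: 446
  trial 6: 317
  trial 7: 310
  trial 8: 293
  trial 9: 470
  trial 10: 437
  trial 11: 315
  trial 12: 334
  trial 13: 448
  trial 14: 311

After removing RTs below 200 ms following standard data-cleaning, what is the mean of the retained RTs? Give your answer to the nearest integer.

Excluded: 62
Retained (n=13): Σ = 4900
Mean = 4900/13 = 376.9231

377 ms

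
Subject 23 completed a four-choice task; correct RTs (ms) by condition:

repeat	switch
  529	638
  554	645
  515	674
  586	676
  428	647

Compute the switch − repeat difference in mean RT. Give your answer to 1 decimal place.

M(repeat) = 2612/5 = 522.400
M(switch) = 3280/5 = 656.000
Difference = 656.000 − 522.400 = 133.600 ms

133.6 ms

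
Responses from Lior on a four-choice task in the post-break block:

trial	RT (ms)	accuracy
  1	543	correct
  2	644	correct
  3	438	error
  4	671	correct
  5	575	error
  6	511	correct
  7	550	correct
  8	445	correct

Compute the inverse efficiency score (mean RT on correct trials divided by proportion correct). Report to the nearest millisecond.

748 ms

Correct trials (n=6): 543, 644, 671, 511, 550, 445
Mean correct RT = 3364/6 = 560.6667 ms
Proportion correct = 6/8
IES = 560.6667 / (6/8) = 747.556 ms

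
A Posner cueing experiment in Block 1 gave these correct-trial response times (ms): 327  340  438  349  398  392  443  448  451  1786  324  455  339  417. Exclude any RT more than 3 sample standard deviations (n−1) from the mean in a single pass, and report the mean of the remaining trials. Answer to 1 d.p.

393.9 ms

n = 14, ΣRT = 6907, M = 493.357
Σ(x−M)² = 1831585.21; s = √(1831585.21/13) = 375.355
Cutoffs: 493.357 ± 3·375.355 → [-632.7, 1619.4]
Outside: 1786 → excluded.
Retained (n=13): Σ = 5121, mean = 5121/13 = 393.923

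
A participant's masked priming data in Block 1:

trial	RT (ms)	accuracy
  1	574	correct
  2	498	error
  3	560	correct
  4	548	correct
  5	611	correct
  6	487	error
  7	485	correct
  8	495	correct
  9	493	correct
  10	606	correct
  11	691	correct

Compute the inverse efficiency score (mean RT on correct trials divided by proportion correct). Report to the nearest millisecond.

Correct trials (n=9): 574, 560, 548, 611, 485, 495, 493, 606, 691
Mean correct RT = 5063/9 = 562.5556 ms
Proportion correct = 9/11
IES = 562.5556 / (9/11) = 687.568 ms

688 ms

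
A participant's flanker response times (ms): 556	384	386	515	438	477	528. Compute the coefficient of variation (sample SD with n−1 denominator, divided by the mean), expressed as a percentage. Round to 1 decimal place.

14.6%

n = 7, Σ = 3284, M = 469.1429
Σ(x−M)² = 28304.857; s = √(28304.857/6) = 68.6839
CV = 68.6839 / 469.1429 = 0.14640 = 14.640%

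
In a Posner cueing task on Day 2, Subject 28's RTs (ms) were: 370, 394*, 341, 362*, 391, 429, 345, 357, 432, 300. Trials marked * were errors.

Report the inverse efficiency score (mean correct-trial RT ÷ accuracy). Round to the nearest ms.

Correct trials (n=8): 370, 341, 391, 429, 345, 357, 432, 300
Mean correct RT = 2965/8 = 370.6250 ms
Proportion correct = 8/10
IES = 370.6250 / (8/10) = 463.281 ms

463 ms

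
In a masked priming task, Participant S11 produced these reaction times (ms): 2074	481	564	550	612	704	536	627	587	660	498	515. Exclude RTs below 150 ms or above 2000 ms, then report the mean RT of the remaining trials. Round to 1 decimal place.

575.8 ms

Excluded: 2074
Retained (n=11): Σ = 6334
Mean = 6334/11 = 575.8182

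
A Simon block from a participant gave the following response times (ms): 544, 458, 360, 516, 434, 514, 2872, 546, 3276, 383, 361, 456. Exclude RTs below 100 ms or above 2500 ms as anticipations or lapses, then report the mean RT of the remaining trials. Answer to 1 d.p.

457.2 ms

Excluded: 2872, 3276
Retained (n=10): Σ = 4572
Mean = 4572/10 = 457.2000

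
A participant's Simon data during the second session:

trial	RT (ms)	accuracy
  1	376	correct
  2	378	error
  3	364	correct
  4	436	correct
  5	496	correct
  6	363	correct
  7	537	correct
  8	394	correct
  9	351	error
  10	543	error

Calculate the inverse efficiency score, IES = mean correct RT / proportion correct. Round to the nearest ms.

Correct trials (n=7): 376, 364, 436, 496, 363, 537, 394
Mean correct RT = 2966/7 = 423.7143 ms
Proportion correct = 7/10
IES = 423.7143 / (7/10) = 605.306 ms

605 ms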